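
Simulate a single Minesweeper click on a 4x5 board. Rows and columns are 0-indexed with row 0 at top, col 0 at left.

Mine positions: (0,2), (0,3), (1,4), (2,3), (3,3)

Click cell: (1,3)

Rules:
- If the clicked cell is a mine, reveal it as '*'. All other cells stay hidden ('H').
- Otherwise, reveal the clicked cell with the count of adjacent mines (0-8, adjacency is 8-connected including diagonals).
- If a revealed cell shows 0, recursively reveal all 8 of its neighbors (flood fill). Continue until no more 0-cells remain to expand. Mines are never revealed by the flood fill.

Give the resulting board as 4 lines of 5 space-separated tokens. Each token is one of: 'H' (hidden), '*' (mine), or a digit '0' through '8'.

H H H H H
H H H 4 H
H H H H H
H H H H H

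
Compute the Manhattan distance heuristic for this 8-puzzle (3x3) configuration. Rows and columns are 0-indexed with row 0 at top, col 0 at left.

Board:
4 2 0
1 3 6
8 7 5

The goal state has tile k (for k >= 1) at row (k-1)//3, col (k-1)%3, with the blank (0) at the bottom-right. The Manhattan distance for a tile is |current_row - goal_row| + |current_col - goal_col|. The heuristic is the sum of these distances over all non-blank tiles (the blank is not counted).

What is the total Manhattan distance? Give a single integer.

Answer: 8

Derivation:
Tile 4: at (0,0), goal (1,0), distance |0-1|+|0-0| = 1
Tile 2: at (0,1), goal (0,1), distance |0-0|+|1-1| = 0
Tile 1: at (1,0), goal (0,0), distance |1-0|+|0-0| = 1
Tile 3: at (1,1), goal (0,2), distance |1-0|+|1-2| = 2
Tile 6: at (1,2), goal (1,2), distance |1-1|+|2-2| = 0
Tile 8: at (2,0), goal (2,1), distance |2-2|+|0-1| = 1
Tile 7: at (2,1), goal (2,0), distance |2-2|+|1-0| = 1
Tile 5: at (2,2), goal (1,1), distance |2-1|+|2-1| = 2
Sum: 1 + 0 + 1 + 2 + 0 + 1 + 1 + 2 = 8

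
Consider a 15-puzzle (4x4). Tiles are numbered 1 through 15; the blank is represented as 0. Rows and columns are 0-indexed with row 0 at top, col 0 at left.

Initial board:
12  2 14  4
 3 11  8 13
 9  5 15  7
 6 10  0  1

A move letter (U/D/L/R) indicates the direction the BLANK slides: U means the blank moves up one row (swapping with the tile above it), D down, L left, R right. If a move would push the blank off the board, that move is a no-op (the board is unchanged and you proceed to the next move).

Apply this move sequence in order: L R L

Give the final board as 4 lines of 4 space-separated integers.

Answer: 12  2 14  4
 3 11  8 13
 9  5 15  7
 6  0 10  1

Derivation:
After move 1 (L):
12  2 14  4
 3 11  8 13
 9  5 15  7
 6  0 10  1

After move 2 (R):
12  2 14  4
 3 11  8 13
 9  5 15  7
 6 10  0  1

After move 3 (L):
12  2 14  4
 3 11  8 13
 9  5 15  7
 6  0 10  1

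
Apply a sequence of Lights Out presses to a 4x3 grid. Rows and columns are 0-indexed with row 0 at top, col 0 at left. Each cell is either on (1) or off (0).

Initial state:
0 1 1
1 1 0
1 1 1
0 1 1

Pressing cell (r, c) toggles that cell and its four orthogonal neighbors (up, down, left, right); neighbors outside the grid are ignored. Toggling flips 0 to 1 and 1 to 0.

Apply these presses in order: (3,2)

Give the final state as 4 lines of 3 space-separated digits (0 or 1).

After press 1 at (3,2):
0 1 1
1 1 0
1 1 0
0 0 0

Answer: 0 1 1
1 1 0
1 1 0
0 0 0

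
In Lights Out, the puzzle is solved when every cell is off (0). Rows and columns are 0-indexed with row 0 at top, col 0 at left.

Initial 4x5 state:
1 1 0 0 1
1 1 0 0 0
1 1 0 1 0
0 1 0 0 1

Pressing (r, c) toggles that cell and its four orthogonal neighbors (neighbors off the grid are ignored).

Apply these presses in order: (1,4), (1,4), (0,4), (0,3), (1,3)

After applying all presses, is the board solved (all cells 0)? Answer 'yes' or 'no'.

Answer: no

Derivation:
After press 1 at (1,4):
1 1 0 0 0
1 1 0 1 1
1 1 0 1 1
0 1 0 0 1

After press 2 at (1,4):
1 1 0 0 1
1 1 0 0 0
1 1 0 1 0
0 1 0 0 1

After press 3 at (0,4):
1 1 0 1 0
1 1 0 0 1
1 1 0 1 0
0 1 0 0 1

After press 4 at (0,3):
1 1 1 0 1
1 1 0 1 1
1 1 0 1 0
0 1 0 0 1

After press 5 at (1,3):
1 1 1 1 1
1 1 1 0 0
1 1 0 0 0
0 1 0 0 1

Lights still on: 12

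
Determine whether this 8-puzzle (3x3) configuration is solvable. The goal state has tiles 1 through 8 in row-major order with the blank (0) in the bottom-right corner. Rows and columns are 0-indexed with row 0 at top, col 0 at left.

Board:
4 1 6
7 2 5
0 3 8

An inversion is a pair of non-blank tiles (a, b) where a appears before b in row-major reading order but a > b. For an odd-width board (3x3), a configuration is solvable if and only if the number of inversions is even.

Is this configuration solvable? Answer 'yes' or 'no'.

Answer: yes

Derivation:
Inversions (pairs i<j in row-major order where tile[i] > tile[j] > 0): 10
10 is even, so the puzzle is solvable.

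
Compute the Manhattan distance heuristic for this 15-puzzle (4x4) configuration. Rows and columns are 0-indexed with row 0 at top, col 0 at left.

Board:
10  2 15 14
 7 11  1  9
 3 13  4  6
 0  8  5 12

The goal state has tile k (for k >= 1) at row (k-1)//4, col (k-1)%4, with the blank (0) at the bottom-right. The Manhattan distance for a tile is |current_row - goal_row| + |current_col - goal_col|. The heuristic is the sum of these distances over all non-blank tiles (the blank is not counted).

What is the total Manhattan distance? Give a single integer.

Answer: 43

Derivation:
Tile 10: (0,0)->(2,1) = 3
Tile 2: (0,1)->(0,1) = 0
Tile 15: (0,2)->(3,2) = 3
Tile 14: (0,3)->(3,1) = 5
Tile 7: (1,0)->(1,2) = 2
Tile 11: (1,1)->(2,2) = 2
Tile 1: (1,2)->(0,0) = 3
Tile 9: (1,3)->(2,0) = 4
Tile 3: (2,0)->(0,2) = 4
Tile 13: (2,1)->(3,0) = 2
Tile 4: (2,2)->(0,3) = 3
Tile 6: (2,3)->(1,1) = 3
Tile 8: (3,1)->(1,3) = 4
Tile 5: (3,2)->(1,0) = 4
Tile 12: (3,3)->(2,3) = 1
Sum: 3 + 0 + 3 + 5 + 2 + 2 + 3 + 4 + 4 + 2 + 3 + 3 + 4 + 4 + 1 = 43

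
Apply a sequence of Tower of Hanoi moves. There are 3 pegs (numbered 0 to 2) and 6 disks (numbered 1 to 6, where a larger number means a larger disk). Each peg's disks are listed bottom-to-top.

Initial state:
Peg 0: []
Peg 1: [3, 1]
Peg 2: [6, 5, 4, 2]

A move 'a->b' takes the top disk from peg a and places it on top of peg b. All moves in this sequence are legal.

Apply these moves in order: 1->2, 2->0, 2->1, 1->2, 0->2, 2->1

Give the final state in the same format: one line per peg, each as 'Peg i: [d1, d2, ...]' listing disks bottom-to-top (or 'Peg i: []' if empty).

Answer: Peg 0: []
Peg 1: [3, 1]
Peg 2: [6, 5, 4, 2]

Derivation:
After move 1 (1->2):
Peg 0: []
Peg 1: [3]
Peg 2: [6, 5, 4, 2, 1]

After move 2 (2->0):
Peg 0: [1]
Peg 1: [3]
Peg 2: [6, 5, 4, 2]

After move 3 (2->1):
Peg 0: [1]
Peg 1: [3, 2]
Peg 2: [6, 5, 4]

After move 4 (1->2):
Peg 0: [1]
Peg 1: [3]
Peg 2: [6, 5, 4, 2]

After move 5 (0->2):
Peg 0: []
Peg 1: [3]
Peg 2: [6, 5, 4, 2, 1]

After move 6 (2->1):
Peg 0: []
Peg 1: [3, 1]
Peg 2: [6, 5, 4, 2]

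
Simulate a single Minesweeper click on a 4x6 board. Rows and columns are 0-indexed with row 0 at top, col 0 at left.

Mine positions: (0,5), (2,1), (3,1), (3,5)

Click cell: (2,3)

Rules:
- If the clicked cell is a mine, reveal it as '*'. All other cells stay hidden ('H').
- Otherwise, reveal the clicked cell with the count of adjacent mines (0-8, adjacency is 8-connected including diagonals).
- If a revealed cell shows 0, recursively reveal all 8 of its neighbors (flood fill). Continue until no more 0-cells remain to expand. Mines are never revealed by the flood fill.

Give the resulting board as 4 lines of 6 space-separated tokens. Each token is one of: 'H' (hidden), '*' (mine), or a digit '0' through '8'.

0 0 0 0 1 H
1 1 1 0 1 H
H H 2 0 1 H
H H 2 0 1 H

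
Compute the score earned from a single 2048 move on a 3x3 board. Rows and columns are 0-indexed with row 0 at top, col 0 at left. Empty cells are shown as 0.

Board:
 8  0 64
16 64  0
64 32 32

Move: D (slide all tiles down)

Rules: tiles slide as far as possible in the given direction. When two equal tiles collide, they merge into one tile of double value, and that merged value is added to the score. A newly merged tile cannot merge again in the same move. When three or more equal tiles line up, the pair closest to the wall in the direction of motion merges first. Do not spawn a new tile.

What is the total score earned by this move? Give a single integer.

Slide down:
col 0: [8, 16, 64] -> [8, 16, 64]  score +0 (running 0)
col 1: [0, 64, 32] -> [0, 64, 32]  score +0 (running 0)
col 2: [64, 0, 32] -> [0, 64, 32]  score +0 (running 0)
Board after move:
 8  0  0
16 64 64
64 32 32

Answer: 0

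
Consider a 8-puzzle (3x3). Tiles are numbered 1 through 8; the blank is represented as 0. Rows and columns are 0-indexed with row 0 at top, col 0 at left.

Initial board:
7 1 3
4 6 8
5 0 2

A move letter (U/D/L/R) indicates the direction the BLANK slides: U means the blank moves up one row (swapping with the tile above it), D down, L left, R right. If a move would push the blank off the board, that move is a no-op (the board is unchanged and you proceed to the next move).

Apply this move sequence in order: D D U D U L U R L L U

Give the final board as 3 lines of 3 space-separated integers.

After move 1 (D):
7 1 3
4 6 8
5 0 2

After move 2 (D):
7 1 3
4 6 8
5 0 2

After move 3 (U):
7 1 3
4 0 8
5 6 2

After move 4 (D):
7 1 3
4 6 8
5 0 2

After move 5 (U):
7 1 3
4 0 8
5 6 2

After move 6 (L):
7 1 3
0 4 8
5 6 2

After move 7 (U):
0 1 3
7 4 8
5 6 2

After move 8 (R):
1 0 3
7 4 8
5 6 2

After move 9 (L):
0 1 3
7 4 8
5 6 2

After move 10 (L):
0 1 3
7 4 8
5 6 2

After move 11 (U):
0 1 3
7 4 8
5 6 2

Answer: 0 1 3
7 4 8
5 6 2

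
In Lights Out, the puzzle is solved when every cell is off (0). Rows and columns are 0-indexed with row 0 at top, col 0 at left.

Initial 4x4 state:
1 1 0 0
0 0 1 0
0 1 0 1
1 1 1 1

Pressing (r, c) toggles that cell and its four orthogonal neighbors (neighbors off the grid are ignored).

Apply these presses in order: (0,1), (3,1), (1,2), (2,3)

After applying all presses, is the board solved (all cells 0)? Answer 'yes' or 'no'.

Answer: yes

Derivation:
After press 1 at (0,1):
0 0 1 0
0 1 1 0
0 1 0 1
1 1 1 1

After press 2 at (3,1):
0 0 1 0
0 1 1 0
0 0 0 1
0 0 0 1

After press 3 at (1,2):
0 0 0 0
0 0 0 1
0 0 1 1
0 0 0 1

After press 4 at (2,3):
0 0 0 0
0 0 0 0
0 0 0 0
0 0 0 0

Lights still on: 0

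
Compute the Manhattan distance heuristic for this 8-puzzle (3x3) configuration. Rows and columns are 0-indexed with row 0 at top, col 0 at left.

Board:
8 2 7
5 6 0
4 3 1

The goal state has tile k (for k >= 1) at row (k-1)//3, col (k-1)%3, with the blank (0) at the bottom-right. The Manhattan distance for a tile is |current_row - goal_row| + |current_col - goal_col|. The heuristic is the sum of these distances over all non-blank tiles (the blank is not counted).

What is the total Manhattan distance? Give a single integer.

Tile 8: at (0,0), goal (2,1), distance |0-2|+|0-1| = 3
Tile 2: at (0,1), goal (0,1), distance |0-0|+|1-1| = 0
Tile 7: at (0,2), goal (2,0), distance |0-2|+|2-0| = 4
Tile 5: at (1,0), goal (1,1), distance |1-1|+|0-1| = 1
Tile 6: at (1,1), goal (1,2), distance |1-1|+|1-2| = 1
Tile 4: at (2,0), goal (1,0), distance |2-1|+|0-0| = 1
Tile 3: at (2,1), goal (0,2), distance |2-0|+|1-2| = 3
Tile 1: at (2,2), goal (0,0), distance |2-0|+|2-0| = 4
Sum: 3 + 0 + 4 + 1 + 1 + 1 + 3 + 4 = 17

Answer: 17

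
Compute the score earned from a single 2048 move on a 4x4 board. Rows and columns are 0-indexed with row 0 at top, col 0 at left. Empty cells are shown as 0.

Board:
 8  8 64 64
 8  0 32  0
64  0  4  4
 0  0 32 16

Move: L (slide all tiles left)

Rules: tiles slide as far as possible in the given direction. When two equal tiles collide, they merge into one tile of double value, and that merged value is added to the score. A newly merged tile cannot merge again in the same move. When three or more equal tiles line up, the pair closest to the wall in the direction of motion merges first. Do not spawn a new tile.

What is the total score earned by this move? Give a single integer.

Slide left:
row 0: [8, 8, 64, 64] -> [16, 128, 0, 0]  score +144 (running 144)
row 1: [8, 0, 32, 0] -> [8, 32, 0, 0]  score +0 (running 144)
row 2: [64, 0, 4, 4] -> [64, 8, 0, 0]  score +8 (running 152)
row 3: [0, 0, 32, 16] -> [32, 16, 0, 0]  score +0 (running 152)
Board after move:
 16 128   0   0
  8  32   0   0
 64   8   0   0
 32  16   0   0

Answer: 152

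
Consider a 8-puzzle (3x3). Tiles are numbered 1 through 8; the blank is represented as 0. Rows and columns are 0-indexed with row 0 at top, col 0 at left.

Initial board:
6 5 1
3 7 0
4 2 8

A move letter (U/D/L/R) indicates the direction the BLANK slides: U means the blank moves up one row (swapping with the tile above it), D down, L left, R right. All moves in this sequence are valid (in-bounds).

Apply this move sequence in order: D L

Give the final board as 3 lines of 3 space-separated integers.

Answer: 6 5 1
3 7 8
4 0 2

Derivation:
After move 1 (D):
6 5 1
3 7 8
4 2 0

After move 2 (L):
6 5 1
3 7 8
4 0 2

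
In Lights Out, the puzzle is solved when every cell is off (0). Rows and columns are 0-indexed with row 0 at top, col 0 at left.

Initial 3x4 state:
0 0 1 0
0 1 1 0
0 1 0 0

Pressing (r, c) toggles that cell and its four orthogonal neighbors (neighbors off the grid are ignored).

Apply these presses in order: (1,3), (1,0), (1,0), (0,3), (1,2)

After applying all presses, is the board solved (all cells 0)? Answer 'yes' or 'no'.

Answer: no

Derivation:
After press 1 at (1,3):
0 0 1 1
0 1 0 1
0 1 0 1

After press 2 at (1,0):
1 0 1 1
1 0 0 1
1 1 0 1

After press 3 at (1,0):
0 0 1 1
0 1 0 1
0 1 0 1

After press 4 at (0,3):
0 0 0 0
0 1 0 0
0 1 0 1

After press 5 at (1,2):
0 0 1 0
0 0 1 1
0 1 1 1

Lights still on: 6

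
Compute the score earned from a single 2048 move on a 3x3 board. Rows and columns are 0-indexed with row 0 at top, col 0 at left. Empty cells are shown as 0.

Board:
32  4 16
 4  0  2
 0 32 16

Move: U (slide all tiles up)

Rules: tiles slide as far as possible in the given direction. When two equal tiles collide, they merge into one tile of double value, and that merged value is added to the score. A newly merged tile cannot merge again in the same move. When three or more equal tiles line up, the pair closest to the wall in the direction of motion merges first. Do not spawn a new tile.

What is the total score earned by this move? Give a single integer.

Slide up:
col 0: [32, 4, 0] -> [32, 4, 0]  score +0 (running 0)
col 1: [4, 0, 32] -> [4, 32, 0]  score +0 (running 0)
col 2: [16, 2, 16] -> [16, 2, 16]  score +0 (running 0)
Board after move:
32  4 16
 4 32  2
 0  0 16

Answer: 0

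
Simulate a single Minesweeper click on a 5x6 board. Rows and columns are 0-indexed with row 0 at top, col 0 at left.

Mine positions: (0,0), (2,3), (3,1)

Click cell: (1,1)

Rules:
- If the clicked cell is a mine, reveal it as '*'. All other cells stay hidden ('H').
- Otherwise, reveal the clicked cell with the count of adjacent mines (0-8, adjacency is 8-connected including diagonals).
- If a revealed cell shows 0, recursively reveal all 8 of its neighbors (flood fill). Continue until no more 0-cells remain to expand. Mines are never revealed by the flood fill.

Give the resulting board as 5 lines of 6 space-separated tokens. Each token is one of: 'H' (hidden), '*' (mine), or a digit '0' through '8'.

H H H H H H
H 1 H H H H
H H H H H H
H H H H H H
H H H H H H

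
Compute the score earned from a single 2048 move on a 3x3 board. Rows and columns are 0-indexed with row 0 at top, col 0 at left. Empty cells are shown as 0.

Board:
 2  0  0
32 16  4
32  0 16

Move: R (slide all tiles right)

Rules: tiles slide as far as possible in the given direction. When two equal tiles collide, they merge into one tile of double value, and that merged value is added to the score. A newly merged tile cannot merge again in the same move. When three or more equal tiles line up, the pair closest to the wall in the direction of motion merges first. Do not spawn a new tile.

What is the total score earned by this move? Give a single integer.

Answer: 0

Derivation:
Slide right:
row 0: [2, 0, 0] -> [0, 0, 2]  score +0 (running 0)
row 1: [32, 16, 4] -> [32, 16, 4]  score +0 (running 0)
row 2: [32, 0, 16] -> [0, 32, 16]  score +0 (running 0)
Board after move:
 0  0  2
32 16  4
 0 32 16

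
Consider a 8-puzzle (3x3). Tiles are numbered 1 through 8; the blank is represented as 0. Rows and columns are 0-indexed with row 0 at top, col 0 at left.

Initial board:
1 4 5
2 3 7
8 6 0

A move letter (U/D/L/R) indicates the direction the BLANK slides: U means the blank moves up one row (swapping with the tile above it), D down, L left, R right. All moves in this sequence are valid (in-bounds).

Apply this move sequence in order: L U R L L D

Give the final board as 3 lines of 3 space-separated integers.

After move 1 (L):
1 4 5
2 3 7
8 0 6

After move 2 (U):
1 4 5
2 0 7
8 3 6

After move 3 (R):
1 4 5
2 7 0
8 3 6

After move 4 (L):
1 4 5
2 0 7
8 3 6

After move 5 (L):
1 4 5
0 2 7
8 3 6

After move 6 (D):
1 4 5
8 2 7
0 3 6

Answer: 1 4 5
8 2 7
0 3 6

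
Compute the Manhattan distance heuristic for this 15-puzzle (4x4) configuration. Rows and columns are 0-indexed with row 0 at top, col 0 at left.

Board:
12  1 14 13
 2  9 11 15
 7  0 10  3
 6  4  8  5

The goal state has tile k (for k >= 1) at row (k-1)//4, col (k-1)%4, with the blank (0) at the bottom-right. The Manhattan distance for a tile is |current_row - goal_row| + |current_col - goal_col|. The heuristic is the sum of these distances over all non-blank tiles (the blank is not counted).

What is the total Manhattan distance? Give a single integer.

Answer: 47

Derivation:
Tile 12: at (0,0), goal (2,3), distance |0-2|+|0-3| = 5
Tile 1: at (0,1), goal (0,0), distance |0-0|+|1-0| = 1
Tile 14: at (0,2), goal (3,1), distance |0-3|+|2-1| = 4
Tile 13: at (0,3), goal (3,0), distance |0-3|+|3-0| = 6
Tile 2: at (1,0), goal (0,1), distance |1-0|+|0-1| = 2
Tile 9: at (1,1), goal (2,0), distance |1-2|+|1-0| = 2
Tile 11: at (1,2), goal (2,2), distance |1-2|+|2-2| = 1
Tile 15: at (1,3), goal (3,2), distance |1-3|+|3-2| = 3
Tile 7: at (2,0), goal (1,2), distance |2-1|+|0-2| = 3
Tile 10: at (2,2), goal (2,1), distance |2-2|+|2-1| = 1
Tile 3: at (2,3), goal (0,2), distance |2-0|+|3-2| = 3
Tile 6: at (3,0), goal (1,1), distance |3-1|+|0-1| = 3
Tile 4: at (3,1), goal (0,3), distance |3-0|+|1-3| = 5
Tile 8: at (3,2), goal (1,3), distance |3-1|+|2-3| = 3
Tile 5: at (3,3), goal (1,0), distance |3-1|+|3-0| = 5
Sum: 5 + 1 + 4 + 6 + 2 + 2 + 1 + 3 + 3 + 1 + 3 + 3 + 5 + 3 + 5 = 47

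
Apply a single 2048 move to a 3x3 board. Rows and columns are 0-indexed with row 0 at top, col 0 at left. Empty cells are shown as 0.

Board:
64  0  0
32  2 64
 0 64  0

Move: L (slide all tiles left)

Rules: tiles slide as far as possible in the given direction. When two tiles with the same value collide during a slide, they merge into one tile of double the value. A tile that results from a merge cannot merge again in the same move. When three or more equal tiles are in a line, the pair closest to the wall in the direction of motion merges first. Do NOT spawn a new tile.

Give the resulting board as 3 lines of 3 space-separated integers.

Slide left:
row 0: [64, 0, 0] -> [64, 0, 0]
row 1: [32, 2, 64] -> [32, 2, 64]
row 2: [0, 64, 0] -> [64, 0, 0]

Answer: 64  0  0
32  2 64
64  0  0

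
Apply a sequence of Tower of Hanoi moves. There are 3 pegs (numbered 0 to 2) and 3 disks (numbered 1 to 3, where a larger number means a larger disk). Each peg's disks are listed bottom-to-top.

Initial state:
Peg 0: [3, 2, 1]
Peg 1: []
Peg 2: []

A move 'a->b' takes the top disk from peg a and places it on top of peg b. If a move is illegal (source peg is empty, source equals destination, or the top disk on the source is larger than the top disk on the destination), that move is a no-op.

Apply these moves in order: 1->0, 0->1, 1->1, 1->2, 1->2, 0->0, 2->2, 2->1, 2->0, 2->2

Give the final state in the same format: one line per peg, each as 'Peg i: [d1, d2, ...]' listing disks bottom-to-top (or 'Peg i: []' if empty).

Answer: Peg 0: [3, 2]
Peg 1: [1]
Peg 2: []

Derivation:
After move 1 (1->0):
Peg 0: [3, 2, 1]
Peg 1: []
Peg 2: []

After move 2 (0->1):
Peg 0: [3, 2]
Peg 1: [1]
Peg 2: []

After move 3 (1->1):
Peg 0: [3, 2]
Peg 1: [1]
Peg 2: []

After move 4 (1->2):
Peg 0: [3, 2]
Peg 1: []
Peg 2: [1]

After move 5 (1->2):
Peg 0: [3, 2]
Peg 1: []
Peg 2: [1]

After move 6 (0->0):
Peg 0: [3, 2]
Peg 1: []
Peg 2: [1]

After move 7 (2->2):
Peg 0: [3, 2]
Peg 1: []
Peg 2: [1]

After move 8 (2->1):
Peg 0: [3, 2]
Peg 1: [1]
Peg 2: []

After move 9 (2->0):
Peg 0: [3, 2]
Peg 1: [1]
Peg 2: []

After move 10 (2->2):
Peg 0: [3, 2]
Peg 1: [1]
Peg 2: []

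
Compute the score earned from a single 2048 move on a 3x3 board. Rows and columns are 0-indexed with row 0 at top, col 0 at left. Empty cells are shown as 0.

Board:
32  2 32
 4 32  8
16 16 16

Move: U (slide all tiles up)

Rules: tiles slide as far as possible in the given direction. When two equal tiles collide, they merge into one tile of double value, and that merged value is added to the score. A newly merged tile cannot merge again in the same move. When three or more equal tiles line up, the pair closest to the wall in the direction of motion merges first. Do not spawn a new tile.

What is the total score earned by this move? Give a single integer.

Slide up:
col 0: [32, 4, 16] -> [32, 4, 16]  score +0 (running 0)
col 1: [2, 32, 16] -> [2, 32, 16]  score +0 (running 0)
col 2: [32, 8, 16] -> [32, 8, 16]  score +0 (running 0)
Board after move:
32  2 32
 4 32  8
16 16 16

Answer: 0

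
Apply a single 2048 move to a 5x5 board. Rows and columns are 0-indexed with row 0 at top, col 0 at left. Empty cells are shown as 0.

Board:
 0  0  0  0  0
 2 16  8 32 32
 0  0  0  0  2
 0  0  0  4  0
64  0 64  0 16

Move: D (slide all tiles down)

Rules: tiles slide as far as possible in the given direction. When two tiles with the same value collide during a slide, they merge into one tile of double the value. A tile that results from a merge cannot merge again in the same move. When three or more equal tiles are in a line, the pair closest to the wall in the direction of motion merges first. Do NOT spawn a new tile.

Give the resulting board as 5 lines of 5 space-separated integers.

Answer:  0  0  0  0  0
 0  0  0  0  0
 0  0  0  0 32
 2  0  8 32  2
64 16 64  4 16

Derivation:
Slide down:
col 0: [0, 2, 0, 0, 64] -> [0, 0, 0, 2, 64]
col 1: [0, 16, 0, 0, 0] -> [0, 0, 0, 0, 16]
col 2: [0, 8, 0, 0, 64] -> [0, 0, 0, 8, 64]
col 3: [0, 32, 0, 4, 0] -> [0, 0, 0, 32, 4]
col 4: [0, 32, 2, 0, 16] -> [0, 0, 32, 2, 16]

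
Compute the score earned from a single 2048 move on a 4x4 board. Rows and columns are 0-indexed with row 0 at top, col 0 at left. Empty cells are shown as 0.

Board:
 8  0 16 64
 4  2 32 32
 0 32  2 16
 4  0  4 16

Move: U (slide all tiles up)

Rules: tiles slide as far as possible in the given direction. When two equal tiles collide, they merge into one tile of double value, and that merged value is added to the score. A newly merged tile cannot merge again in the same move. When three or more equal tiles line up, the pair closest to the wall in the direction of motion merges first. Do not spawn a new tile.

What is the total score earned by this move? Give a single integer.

Answer: 40

Derivation:
Slide up:
col 0: [8, 4, 0, 4] -> [8, 8, 0, 0]  score +8 (running 8)
col 1: [0, 2, 32, 0] -> [2, 32, 0, 0]  score +0 (running 8)
col 2: [16, 32, 2, 4] -> [16, 32, 2, 4]  score +0 (running 8)
col 3: [64, 32, 16, 16] -> [64, 32, 32, 0]  score +32 (running 40)
Board after move:
 8  2 16 64
 8 32 32 32
 0  0  2 32
 0  0  4  0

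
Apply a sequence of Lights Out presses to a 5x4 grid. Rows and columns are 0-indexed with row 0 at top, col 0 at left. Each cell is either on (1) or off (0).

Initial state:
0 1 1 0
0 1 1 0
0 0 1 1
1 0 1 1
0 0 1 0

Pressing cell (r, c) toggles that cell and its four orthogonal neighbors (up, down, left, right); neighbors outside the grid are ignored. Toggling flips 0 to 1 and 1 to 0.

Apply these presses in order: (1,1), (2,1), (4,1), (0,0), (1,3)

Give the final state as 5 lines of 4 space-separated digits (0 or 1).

After press 1 at (1,1):
0 0 1 0
1 0 0 0
0 1 1 1
1 0 1 1
0 0 1 0

After press 2 at (2,1):
0 0 1 0
1 1 0 0
1 0 0 1
1 1 1 1
0 0 1 0

After press 3 at (4,1):
0 0 1 0
1 1 0 0
1 0 0 1
1 0 1 1
1 1 0 0

After press 4 at (0,0):
1 1 1 0
0 1 0 0
1 0 0 1
1 0 1 1
1 1 0 0

After press 5 at (1,3):
1 1 1 1
0 1 1 1
1 0 0 0
1 0 1 1
1 1 0 0

Answer: 1 1 1 1
0 1 1 1
1 0 0 0
1 0 1 1
1 1 0 0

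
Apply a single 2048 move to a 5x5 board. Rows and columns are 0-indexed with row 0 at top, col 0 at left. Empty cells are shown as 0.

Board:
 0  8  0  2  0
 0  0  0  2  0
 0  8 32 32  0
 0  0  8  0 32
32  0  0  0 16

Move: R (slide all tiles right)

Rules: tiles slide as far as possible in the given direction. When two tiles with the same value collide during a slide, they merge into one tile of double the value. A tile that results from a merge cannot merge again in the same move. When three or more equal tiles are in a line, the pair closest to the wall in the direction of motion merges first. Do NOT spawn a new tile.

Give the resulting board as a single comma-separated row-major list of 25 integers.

Answer: 0, 0, 0, 8, 2, 0, 0, 0, 0, 2, 0, 0, 0, 8, 64, 0, 0, 0, 8, 32, 0, 0, 0, 32, 16

Derivation:
Slide right:
row 0: [0, 8, 0, 2, 0] -> [0, 0, 0, 8, 2]
row 1: [0, 0, 0, 2, 0] -> [0, 0, 0, 0, 2]
row 2: [0, 8, 32, 32, 0] -> [0, 0, 0, 8, 64]
row 3: [0, 0, 8, 0, 32] -> [0, 0, 0, 8, 32]
row 4: [32, 0, 0, 0, 16] -> [0, 0, 0, 32, 16]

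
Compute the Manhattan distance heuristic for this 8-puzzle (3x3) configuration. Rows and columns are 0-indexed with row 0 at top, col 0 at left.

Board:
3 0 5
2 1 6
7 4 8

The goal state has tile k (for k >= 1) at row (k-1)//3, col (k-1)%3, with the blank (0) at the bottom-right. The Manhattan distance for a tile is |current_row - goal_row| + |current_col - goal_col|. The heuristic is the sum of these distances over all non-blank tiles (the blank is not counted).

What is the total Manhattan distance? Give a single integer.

Tile 3: (0,0)->(0,2) = 2
Tile 5: (0,2)->(1,1) = 2
Tile 2: (1,0)->(0,1) = 2
Tile 1: (1,1)->(0,0) = 2
Tile 6: (1,2)->(1,2) = 0
Tile 7: (2,0)->(2,0) = 0
Tile 4: (2,1)->(1,0) = 2
Tile 8: (2,2)->(2,1) = 1
Sum: 2 + 2 + 2 + 2 + 0 + 0 + 2 + 1 = 11

Answer: 11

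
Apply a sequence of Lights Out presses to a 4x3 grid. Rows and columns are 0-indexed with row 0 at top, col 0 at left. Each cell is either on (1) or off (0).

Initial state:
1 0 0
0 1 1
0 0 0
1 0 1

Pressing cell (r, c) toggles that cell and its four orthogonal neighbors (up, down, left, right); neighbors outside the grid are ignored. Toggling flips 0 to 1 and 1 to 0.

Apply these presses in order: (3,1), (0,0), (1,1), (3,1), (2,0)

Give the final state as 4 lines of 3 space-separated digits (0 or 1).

After press 1 at (3,1):
1 0 0
0 1 1
0 1 0
0 1 0

After press 2 at (0,0):
0 1 0
1 1 1
0 1 0
0 1 0

After press 3 at (1,1):
0 0 0
0 0 0
0 0 0
0 1 0

After press 4 at (3,1):
0 0 0
0 0 0
0 1 0
1 0 1

After press 5 at (2,0):
0 0 0
1 0 0
1 0 0
0 0 1

Answer: 0 0 0
1 0 0
1 0 0
0 0 1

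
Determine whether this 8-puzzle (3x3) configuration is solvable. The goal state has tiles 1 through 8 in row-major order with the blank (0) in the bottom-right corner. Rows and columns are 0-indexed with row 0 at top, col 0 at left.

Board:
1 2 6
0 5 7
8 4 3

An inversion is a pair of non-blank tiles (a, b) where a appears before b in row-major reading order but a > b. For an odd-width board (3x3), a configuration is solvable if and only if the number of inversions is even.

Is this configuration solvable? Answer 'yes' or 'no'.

Inversions (pairs i<j in row-major order where tile[i] > tile[j] > 0): 10
10 is even, so the puzzle is solvable.

Answer: yes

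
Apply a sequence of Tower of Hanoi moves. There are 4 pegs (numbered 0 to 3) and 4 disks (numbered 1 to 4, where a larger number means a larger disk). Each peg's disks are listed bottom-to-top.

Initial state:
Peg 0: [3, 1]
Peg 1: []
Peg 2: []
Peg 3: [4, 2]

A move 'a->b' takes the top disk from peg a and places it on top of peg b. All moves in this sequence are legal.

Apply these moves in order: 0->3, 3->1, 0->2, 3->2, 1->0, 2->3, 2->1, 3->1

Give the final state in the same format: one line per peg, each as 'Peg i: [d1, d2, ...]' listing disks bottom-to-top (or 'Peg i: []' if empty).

After move 1 (0->3):
Peg 0: [3]
Peg 1: []
Peg 2: []
Peg 3: [4, 2, 1]

After move 2 (3->1):
Peg 0: [3]
Peg 1: [1]
Peg 2: []
Peg 3: [4, 2]

After move 3 (0->2):
Peg 0: []
Peg 1: [1]
Peg 2: [3]
Peg 3: [4, 2]

After move 4 (3->2):
Peg 0: []
Peg 1: [1]
Peg 2: [3, 2]
Peg 3: [4]

After move 5 (1->0):
Peg 0: [1]
Peg 1: []
Peg 2: [3, 2]
Peg 3: [4]

After move 6 (2->3):
Peg 0: [1]
Peg 1: []
Peg 2: [3]
Peg 3: [4, 2]

After move 7 (2->1):
Peg 0: [1]
Peg 1: [3]
Peg 2: []
Peg 3: [4, 2]

After move 8 (3->1):
Peg 0: [1]
Peg 1: [3, 2]
Peg 2: []
Peg 3: [4]

Answer: Peg 0: [1]
Peg 1: [3, 2]
Peg 2: []
Peg 3: [4]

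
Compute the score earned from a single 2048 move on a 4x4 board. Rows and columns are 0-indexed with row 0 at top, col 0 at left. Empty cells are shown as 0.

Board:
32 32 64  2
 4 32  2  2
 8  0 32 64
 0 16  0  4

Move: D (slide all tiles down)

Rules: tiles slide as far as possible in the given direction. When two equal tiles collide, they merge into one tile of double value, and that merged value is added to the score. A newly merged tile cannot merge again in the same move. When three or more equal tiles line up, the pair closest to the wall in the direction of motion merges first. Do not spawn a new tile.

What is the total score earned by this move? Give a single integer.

Answer: 68

Derivation:
Slide down:
col 0: [32, 4, 8, 0] -> [0, 32, 4, 8]  score +0 (running 0)
col 1: [32, 32, 0, 16] -> [0, 0, 64, 16]  score +64 (running 64)
col 2: [64, 2, 32, 0] -> [0, 64, 2, 32]  score +0 (running 64)
col 3: [2, 2, 64, 4] -> [0, 4, 64, 4]  score +4 (running 68)
Board after move:
 0  0  0  0
32  0 64  4
 4 64  2 64
 8 16 32  4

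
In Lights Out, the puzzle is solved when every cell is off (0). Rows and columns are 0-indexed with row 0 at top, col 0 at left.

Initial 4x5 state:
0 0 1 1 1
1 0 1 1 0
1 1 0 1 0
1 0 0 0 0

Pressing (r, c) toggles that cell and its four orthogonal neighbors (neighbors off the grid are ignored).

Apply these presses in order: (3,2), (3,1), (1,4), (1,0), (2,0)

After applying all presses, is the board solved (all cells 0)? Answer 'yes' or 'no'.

After press 1 at (3,2):
0 0 1 1 1
1 0 1 1 0
1 1 1 1 0
1 1 1 1 0

After press 2 at (3,1):
0 0 1 1 1
1 0 1 1 0
1 0 1 1 0
0 0 0 1 0

After press 3 at (1,4):
0 0 1 1 0
1 0 1 0 1
1 0 1 1 1
0 0 0 1 0

After press 4 at (1,0):
1 0 1 1 0
0 1 1 0 1
0 0 1 1 1
0 0 0 1 0

After press 5 at (2,0):
1 0 1 1 0
1 1 1 0 1
1 1 1 1 1
1 0 0 1 0

Lights still on: 14

Answer: no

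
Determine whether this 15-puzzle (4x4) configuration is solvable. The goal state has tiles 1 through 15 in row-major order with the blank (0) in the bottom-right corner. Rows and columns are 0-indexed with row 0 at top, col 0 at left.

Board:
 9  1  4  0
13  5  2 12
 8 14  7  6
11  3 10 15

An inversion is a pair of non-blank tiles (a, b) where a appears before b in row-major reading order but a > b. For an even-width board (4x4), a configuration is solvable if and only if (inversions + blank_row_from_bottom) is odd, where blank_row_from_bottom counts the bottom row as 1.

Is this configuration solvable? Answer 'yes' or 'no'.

Inversions: 40
Blank is in row 0 (0-indexed from top), which is row 4 counting from the bottom (bottom = 1).
40 + 4 = 44, which is even, so the puzzle is not solvable.

Answer: no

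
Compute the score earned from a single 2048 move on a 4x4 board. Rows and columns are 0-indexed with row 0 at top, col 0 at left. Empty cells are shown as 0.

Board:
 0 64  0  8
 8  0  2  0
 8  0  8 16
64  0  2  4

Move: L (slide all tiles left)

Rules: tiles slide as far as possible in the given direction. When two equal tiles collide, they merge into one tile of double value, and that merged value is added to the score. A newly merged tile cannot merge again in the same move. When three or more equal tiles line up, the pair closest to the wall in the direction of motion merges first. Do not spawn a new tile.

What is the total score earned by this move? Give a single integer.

Slide left:
row 0: [0, 64, 0, 8] -> [64, 8, 0, 0]  score +0 (running 0)
row 1: [8, 0, 2, 0] -> [8, 2, 0, 0]  score +0 (running 0)
row 2: [8, 0, 8, 16] -> [16, 16, 0, 0]  score +16 (running 16)
row 3: [64, 0, 2, 4] -> [64, 2, 4, 0]  score +0 (running 16)
Board after move:
64  8  0  0
 8  2  0  0
16 16  0  0
64  2  4  0

Answer: 16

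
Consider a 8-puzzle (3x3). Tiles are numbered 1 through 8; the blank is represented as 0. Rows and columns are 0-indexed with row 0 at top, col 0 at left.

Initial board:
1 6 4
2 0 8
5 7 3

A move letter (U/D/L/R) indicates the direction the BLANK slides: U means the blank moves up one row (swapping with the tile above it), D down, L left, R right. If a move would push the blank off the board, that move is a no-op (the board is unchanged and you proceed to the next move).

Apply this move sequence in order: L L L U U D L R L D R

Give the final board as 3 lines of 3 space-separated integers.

Answer: 1 6 4
5 2 8
7 0 3

Derivation:
After move 1 (L):
1 6 4
0 2 8
5 7 3

After move 2 (L):
1 6 4
0 2 8
5 7 3

After move 3 (L):
1 6 4
0 2 8
5 7 3

After move 4 (U):
0 6 4
1 2 8
5 7 3

After move 5 (U):
0 6 4
1 2 8
5 7 3

After move 6 (D):
1 6 4
0 2 8
5 7 3

After move 7 (L):
1 6 4
0 2 8
5 7 3

After move 8 (R):
1 6 4
2 0 8
5 7 3

After move 9 (L):
1 6 4
0 2 8
5 7 3

After move 10 (D):
1 6 4
5 2 8
0 7 3

After move 11 (R):
1 6 4
5 2 8
7 0 3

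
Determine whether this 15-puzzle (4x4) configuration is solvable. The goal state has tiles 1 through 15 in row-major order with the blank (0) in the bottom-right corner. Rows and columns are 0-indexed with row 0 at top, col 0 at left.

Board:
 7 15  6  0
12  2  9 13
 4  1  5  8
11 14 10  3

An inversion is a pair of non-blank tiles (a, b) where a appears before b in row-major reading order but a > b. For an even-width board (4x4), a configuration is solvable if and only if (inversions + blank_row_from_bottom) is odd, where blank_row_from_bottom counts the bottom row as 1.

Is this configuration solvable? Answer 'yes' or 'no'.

Answer: yes

Derivation:
Inversions: 55
Blank is in row 0 (0-indexed from top), which is row 4 counting from the bottom (bottom = 1).
55 + 4 = 59, which is odd, so the puzzle is solvable.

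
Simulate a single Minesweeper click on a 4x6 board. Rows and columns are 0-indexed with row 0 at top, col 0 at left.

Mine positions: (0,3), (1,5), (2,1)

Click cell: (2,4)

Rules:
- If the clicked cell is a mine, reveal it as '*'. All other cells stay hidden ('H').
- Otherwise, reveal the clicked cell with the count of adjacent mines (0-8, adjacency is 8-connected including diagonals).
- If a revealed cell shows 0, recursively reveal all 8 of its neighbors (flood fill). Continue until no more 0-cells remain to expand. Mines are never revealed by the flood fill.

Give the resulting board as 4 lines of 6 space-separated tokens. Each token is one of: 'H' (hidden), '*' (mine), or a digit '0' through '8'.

H H H H H H
H H H H H H
H H H H 1 H
H H H H H H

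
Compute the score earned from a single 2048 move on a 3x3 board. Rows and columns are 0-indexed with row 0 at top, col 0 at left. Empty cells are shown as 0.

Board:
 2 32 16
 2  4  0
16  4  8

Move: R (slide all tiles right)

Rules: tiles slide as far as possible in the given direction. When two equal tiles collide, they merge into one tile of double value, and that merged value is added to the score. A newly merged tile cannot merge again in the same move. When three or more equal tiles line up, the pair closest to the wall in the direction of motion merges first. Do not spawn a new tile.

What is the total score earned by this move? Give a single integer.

Slide right:
row 0: [2, 32, 16] -> [2, 32, 16]  score +0 (running 0)
row 1: [2, 4, 0] -> [0, 2, 4]  score +0 (running 0)
row 2: [16, 4, 8] -> [16, 4, 8]  score +0 (running 0)
Board after move:
 2 32 16
 0  2  4
16  4  8

Answer: 0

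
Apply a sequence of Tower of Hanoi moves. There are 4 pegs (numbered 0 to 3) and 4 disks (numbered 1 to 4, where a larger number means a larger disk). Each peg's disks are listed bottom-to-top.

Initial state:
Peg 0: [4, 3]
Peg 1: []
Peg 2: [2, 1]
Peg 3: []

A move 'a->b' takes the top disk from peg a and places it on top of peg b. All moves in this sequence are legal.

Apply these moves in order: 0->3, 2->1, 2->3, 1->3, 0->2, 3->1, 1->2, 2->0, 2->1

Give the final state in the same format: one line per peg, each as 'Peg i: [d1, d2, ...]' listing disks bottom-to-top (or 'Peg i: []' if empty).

After move 1 (0->3):
Peg 0: [4]
Peg 1: []
Peg 2: [2, 1]
Peg 3: [3]

After move 2 (2->1):
Peg 0: [4]
Peg 1: [1]
Peg 2: [2]
Peg 3: [3]

After move 3 (2->3):
Peg 0: [4]
Peg 1: [1]
Peg 2: []
Peg 3: [3, 2]

After move 4 (1->3):
Peg 0: [4]
Peg 1: []
Peg 2: []
Peg 3: [3, 2, 1]

After move 5 (0->2):
Peg 0: []
Peg 1: []
Peg 2: [4]
Peg 3: [3, 2, 1]

After move 6 (3->1):
Peg 0: []
Peg 1: [1]
Peg 2: [4]
Peg 3: [3, 2]

After move 7 (1->2):
Peg 0: []
Peg 1: []
Peg 2: [4, 1]
Peg 3: [3, 2]

After move 8 (2->0):
Peg 0: [1]
Peg 1: []
Peg 2: [4]
Peg 3: [3, 2]

After move 9 (2->1):
Peg 0: [1]
Peg 1: [4]
Peg 2: []
Peg 3: [3, 2]

Answer: Peg 0: [1]
Peg 1: [4]
Peg 2: []
Peg 3: [3, 2]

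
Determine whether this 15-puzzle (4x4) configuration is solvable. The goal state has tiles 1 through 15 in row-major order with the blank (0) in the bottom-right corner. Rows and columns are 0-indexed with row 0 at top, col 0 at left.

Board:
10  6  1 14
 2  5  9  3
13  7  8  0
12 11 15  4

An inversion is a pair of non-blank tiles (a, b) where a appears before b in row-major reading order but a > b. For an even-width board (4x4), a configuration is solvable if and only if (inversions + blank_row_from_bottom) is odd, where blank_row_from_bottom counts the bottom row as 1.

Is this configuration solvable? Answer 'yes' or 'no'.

Inversions: 41
Blank is in row 2 (0-indexed from top), which is row 2 counting from the bottom (bottom = 1).
41 + 2 = 43, which is odd, so the puzzle is solvable.

Answer: yes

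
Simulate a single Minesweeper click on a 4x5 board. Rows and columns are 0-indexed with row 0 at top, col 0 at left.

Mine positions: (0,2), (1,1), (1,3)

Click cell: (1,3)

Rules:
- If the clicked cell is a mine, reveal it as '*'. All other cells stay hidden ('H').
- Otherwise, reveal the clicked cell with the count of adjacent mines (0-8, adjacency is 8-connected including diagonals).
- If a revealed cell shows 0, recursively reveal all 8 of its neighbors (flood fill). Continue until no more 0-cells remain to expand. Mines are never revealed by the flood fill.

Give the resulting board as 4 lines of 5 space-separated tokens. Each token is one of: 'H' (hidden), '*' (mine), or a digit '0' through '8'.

H H H H H
H H H * H
H H H H H
H H H H H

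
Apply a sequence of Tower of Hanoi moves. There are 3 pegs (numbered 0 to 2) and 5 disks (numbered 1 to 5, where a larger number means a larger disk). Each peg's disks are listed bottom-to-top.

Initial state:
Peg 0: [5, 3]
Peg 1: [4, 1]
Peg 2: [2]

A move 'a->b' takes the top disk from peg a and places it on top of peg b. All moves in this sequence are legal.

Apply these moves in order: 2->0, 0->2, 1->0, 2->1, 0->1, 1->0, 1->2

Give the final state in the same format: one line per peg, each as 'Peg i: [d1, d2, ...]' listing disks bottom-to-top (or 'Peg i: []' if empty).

After move 1 (2->0):
Peg 0: [5, 3, 2]
Peg 1: [4, 1]
Peg 2: []

After move 2 (0->2):
Peg 0: [5, 3]
Peg 1: [4, 1]
Peg 2: [2]

After move 3 (1->0):
Peg 0: [5, 3, 1]
Peg 1: [4]
Peg 2: [2]

After move 4 (2->1):
Peg 0: [5, 3, 1]
Peg 1: [4, 2]
Peg 2: []

After move 5 (0->1):
Peg 0: [5, 3]
Peg 1: [4, 2, 1]
Peg 2: []

After move 6 (1->0):
Peg 0: [5, 3, 1]
Peg 1: [4, 2]
Peg 2: []

After move 7 (1->2):
Peg 0: [5, 3, 1]
Peg 1: [4]
Peg 2: [2]

Answer: Peg 0: [5, 3, 1]
Peg 1: [4]
Peg 2: [2]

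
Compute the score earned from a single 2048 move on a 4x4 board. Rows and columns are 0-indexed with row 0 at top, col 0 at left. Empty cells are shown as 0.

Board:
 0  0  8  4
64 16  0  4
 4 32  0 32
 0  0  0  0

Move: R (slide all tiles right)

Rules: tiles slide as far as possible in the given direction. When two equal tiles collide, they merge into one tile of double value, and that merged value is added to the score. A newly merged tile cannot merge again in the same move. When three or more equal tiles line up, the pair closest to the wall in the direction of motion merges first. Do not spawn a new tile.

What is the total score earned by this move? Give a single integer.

Slide right:
row 0: [0, 0, 8, 4] -> [0, 0, 8, 4]  score +0 (running 0)
row 1: [64, 16, 0, 4] -> [0, 64, 16, 4]  score +0 (running 0)
row 2: [4, 32, 0, 32] -> [0, 0, 4, 64]  score +64 (running 64)
row 3: [0, 0, 0, 0] -> [0, 0, 0, 0]  score +0 (running 64)
Board after move:
 0  0  8  4
 0 64 16  4
 0  0  4 64
 0  0  0  0

Answer: 64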